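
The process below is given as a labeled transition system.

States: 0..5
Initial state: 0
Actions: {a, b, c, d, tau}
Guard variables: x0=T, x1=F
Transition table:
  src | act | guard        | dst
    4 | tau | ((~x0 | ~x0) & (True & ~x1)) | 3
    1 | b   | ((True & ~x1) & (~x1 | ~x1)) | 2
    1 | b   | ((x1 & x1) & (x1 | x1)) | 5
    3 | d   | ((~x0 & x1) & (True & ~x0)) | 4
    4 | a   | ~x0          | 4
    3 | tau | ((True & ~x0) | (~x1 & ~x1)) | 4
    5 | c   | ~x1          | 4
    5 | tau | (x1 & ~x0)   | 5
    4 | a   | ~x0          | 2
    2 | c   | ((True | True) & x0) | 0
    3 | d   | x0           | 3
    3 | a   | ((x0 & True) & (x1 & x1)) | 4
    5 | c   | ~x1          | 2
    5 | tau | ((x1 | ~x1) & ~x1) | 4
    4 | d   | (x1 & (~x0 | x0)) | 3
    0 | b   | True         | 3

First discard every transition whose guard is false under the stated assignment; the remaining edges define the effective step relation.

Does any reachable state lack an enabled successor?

Answer: DEADLOCK at state 4

Working:
Reach set: {0,3,4}
  0: b→3  [1 exit(s)]
  3: d→3  tau→4  [2 exit(s)]
  4: ∅  [deadlock]
Path to 4: b·tau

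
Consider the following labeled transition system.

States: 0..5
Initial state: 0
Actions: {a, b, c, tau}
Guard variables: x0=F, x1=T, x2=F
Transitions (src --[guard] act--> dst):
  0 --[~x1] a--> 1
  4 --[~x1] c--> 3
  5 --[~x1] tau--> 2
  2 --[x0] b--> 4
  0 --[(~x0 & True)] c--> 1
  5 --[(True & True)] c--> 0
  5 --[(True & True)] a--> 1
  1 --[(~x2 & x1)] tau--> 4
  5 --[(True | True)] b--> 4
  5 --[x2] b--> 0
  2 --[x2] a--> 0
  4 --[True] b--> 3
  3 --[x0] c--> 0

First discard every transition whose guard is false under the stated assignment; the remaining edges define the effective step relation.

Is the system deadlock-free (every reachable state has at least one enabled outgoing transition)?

Reach set: {0,1,3,4}
  0: c→1  [deg 1]
  1: tau→4  [deg 1]
  3: ∅  [deadlock]
  4: b→3  [deg 1]
trace reaching 3: c·tau·b

Answer: DEADLOCK at state 3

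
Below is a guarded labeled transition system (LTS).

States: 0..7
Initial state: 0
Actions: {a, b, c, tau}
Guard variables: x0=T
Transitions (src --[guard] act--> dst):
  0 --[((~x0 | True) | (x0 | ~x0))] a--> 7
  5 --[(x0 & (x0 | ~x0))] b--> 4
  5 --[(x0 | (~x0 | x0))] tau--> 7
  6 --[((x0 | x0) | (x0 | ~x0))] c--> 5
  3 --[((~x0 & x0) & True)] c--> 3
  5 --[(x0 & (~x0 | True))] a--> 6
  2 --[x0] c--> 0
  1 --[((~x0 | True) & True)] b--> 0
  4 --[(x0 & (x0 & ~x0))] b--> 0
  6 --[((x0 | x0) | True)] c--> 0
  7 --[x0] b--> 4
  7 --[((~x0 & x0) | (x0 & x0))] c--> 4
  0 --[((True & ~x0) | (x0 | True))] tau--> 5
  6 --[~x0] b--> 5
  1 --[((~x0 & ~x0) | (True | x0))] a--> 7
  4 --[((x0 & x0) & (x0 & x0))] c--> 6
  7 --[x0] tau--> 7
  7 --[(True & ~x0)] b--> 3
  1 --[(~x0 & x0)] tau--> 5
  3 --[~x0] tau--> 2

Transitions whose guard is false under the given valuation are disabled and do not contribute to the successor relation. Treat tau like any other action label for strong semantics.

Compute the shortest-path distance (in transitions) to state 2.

Answer: UNREACHABLE

Analysis:
Breadth-first toward 2:
  depth 0: {0}
  depth 1: {5,7}
  depth 2: {4,6}
2 never appears.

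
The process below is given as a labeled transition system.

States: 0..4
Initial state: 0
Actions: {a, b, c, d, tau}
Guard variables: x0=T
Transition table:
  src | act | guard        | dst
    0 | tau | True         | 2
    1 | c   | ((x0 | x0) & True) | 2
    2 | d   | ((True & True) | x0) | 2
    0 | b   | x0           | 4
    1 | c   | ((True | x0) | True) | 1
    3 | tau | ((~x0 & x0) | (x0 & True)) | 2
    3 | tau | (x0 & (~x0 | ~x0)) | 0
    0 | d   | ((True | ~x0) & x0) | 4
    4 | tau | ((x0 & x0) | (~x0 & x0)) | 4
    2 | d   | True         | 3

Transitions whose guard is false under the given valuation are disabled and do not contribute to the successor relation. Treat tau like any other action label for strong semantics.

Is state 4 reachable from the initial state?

Answer: REACHABLE

Trace:
Guard filter leaves 9 enabled edge(s).
depth 0: {0}
depth 1: {2,4}  now seen {0,2,4}
depth 2: {3}  now seen {0,2,3,4}
Reachable = {0,2,3,4}
witness 4: b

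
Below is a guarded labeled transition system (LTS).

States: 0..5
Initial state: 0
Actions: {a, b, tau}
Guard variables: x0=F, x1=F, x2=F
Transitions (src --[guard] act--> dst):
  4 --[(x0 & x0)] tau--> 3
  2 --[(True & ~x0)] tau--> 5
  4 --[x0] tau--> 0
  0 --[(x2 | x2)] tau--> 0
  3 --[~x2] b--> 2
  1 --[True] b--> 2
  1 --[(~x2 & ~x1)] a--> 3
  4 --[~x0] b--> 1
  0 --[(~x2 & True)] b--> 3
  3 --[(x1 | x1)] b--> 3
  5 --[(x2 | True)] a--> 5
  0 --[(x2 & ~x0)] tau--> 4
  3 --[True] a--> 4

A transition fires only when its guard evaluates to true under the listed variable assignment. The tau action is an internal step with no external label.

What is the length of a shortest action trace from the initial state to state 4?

BFS to 4:
  depth 0: {0}
  depth 1: {3}
  depth 2: {2,4}
first hit 4 at d=2 via b·a

Answer: 2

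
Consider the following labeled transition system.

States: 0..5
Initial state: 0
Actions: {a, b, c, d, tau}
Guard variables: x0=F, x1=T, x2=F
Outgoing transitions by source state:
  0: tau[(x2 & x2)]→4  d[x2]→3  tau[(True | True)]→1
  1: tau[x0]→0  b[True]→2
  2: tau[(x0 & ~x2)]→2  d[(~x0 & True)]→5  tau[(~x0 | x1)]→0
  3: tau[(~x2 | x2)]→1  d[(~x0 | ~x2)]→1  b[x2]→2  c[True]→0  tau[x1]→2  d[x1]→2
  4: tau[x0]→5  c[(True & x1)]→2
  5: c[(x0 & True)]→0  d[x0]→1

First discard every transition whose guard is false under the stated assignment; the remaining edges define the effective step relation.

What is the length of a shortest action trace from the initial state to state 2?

Answer: 2

Trace:
BFS to 2:
  Layer 0: {0}
  Layer 1: {1}
  Layer 2: {2}
first hit 2 at d=2 via tau·b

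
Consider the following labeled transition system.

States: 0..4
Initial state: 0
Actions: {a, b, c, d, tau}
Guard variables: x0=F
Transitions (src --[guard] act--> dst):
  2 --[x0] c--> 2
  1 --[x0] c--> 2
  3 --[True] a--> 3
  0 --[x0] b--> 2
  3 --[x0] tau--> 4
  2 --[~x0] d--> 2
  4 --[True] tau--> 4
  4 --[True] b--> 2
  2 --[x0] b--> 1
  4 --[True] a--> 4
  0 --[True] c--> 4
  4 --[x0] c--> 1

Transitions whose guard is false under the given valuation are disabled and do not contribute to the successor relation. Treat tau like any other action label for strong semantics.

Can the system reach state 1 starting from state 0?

After dropping false guards: 6 live edges.
Layer 0: {0}
Layer 1: {4}  total {0,4}
Layer 2: {2}  total {0,2,4}
R = {0,2,4}

Answer: UNREACHABLE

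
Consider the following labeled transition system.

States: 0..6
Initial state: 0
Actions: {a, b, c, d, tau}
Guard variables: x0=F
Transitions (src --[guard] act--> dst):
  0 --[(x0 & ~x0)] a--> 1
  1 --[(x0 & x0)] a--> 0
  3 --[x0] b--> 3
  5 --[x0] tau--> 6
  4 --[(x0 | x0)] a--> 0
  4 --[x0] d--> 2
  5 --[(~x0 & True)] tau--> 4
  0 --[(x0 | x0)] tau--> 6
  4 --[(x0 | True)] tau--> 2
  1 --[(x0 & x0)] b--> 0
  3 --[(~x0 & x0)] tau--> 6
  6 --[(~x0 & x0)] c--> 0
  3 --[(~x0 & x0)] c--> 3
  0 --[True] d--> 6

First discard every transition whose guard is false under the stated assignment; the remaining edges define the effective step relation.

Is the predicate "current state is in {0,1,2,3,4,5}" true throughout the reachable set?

Safe = {0,1,2,3,4,5}
R = {0,6}
  0: ok
  6: outside
counterexample path to 6: d

Answer: INVARIANT VIOLATED at state 6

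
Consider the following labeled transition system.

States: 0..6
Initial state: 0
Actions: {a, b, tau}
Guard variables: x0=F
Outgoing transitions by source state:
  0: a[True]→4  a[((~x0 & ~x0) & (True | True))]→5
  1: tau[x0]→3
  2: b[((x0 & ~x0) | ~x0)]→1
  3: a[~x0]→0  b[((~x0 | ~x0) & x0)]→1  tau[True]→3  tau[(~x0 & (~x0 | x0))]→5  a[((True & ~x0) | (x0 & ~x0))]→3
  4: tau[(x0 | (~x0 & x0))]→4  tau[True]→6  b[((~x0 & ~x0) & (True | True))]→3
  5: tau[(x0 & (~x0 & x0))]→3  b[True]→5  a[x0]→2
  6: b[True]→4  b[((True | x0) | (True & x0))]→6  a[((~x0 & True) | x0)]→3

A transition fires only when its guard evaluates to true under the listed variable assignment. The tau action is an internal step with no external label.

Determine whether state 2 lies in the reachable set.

After dropping false guards: 13 live edges.
L0 = {0}
L1 = {4,5}  now seen {0,4,5}
L2 = {3,6}  now seen {0,3,4,5,6}
Reachable = {0,3,4,5,6}

Answer: UNREACHABLE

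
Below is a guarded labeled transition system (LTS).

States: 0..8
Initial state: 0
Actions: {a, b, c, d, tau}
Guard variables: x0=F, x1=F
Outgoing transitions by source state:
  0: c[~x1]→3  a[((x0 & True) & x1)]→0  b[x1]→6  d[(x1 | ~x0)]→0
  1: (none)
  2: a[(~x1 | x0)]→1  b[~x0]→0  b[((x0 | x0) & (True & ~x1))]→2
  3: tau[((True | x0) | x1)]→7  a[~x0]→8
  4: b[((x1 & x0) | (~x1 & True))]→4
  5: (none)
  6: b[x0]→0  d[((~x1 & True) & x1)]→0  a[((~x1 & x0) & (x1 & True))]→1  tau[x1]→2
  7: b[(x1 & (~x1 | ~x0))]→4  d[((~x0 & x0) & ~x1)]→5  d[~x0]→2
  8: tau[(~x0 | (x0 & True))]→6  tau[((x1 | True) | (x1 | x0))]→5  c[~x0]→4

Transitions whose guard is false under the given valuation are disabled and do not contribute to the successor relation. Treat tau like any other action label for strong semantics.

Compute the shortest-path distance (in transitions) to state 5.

BFS to 5:
  depth 0: {0}
  depth 1: {3}
  depth 2: {7,8}
  depth 3: {2,4,5,6}
5 enters at depth 3; path c·a·tau

Answer: 3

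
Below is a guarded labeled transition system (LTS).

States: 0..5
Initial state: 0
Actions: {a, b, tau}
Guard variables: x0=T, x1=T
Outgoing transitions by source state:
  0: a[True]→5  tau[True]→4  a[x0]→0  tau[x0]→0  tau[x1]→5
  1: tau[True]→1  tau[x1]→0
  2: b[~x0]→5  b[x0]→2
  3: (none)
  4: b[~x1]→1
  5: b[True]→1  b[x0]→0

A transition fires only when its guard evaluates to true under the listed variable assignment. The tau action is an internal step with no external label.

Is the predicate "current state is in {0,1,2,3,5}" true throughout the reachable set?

Safe = {0,1,2,3,5}
Reach set: {0,1,4,5}
  0: ✓
  1: ✓
  4: outside
  5: ✓
reach 4 via tau — violates

Answer: INVARIANT VIOLATED at state 4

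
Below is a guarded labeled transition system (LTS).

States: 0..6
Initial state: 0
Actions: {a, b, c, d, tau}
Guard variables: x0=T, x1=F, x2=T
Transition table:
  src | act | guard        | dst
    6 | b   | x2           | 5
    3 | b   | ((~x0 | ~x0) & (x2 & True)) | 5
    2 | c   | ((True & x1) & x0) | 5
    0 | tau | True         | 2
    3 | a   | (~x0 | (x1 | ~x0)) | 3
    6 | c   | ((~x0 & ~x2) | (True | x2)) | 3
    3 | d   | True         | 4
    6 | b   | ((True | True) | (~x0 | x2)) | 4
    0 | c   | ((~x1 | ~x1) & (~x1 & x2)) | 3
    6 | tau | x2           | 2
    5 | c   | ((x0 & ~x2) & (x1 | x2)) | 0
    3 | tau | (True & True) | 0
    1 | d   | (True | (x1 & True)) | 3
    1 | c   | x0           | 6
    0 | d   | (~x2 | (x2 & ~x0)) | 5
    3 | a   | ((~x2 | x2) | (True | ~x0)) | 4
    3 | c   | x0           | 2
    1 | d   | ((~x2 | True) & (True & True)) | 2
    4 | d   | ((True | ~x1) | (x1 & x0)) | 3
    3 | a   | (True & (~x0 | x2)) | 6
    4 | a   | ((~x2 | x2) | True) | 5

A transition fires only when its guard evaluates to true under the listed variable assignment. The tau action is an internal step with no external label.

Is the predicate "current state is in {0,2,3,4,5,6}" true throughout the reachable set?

Inv-set: {0,2,3,4,5,6}
Reachable = {0,2,3,4,5,6}
  0: ok
  2: ok
  3: ok
  4: ok
  5: ok
  6: ok

Answer: INVARIANT HOLDS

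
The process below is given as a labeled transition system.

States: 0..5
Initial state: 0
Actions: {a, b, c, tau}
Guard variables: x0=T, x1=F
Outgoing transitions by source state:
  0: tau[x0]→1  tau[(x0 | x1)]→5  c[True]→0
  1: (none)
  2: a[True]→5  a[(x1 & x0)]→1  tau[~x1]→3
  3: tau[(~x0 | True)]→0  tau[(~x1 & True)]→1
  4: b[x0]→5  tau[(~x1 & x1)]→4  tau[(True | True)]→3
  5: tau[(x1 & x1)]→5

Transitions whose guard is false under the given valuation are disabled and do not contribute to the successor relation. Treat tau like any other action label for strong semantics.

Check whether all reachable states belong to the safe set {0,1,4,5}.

Safe = {0,1,4,5}
Reachable = {0,1,5}
  0: ok
  1: ok
  5: ok

Answer: INVARIANT HOLDS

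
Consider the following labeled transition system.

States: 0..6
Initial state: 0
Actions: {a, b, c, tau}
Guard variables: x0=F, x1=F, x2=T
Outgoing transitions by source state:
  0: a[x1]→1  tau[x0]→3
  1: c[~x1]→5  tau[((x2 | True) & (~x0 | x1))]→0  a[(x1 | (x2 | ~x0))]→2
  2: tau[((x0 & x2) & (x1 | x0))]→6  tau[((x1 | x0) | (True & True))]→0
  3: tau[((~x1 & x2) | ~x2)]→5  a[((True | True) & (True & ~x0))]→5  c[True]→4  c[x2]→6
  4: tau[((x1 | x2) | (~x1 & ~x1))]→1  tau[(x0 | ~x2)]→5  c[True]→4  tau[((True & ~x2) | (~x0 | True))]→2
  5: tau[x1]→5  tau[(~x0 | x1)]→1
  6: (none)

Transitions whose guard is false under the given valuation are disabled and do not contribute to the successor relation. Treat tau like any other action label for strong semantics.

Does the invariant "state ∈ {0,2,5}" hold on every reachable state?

Answer: INVARIANT HOLDS

Working:
Allowed set {0,2,5}
Reachable = {0}
  0: safe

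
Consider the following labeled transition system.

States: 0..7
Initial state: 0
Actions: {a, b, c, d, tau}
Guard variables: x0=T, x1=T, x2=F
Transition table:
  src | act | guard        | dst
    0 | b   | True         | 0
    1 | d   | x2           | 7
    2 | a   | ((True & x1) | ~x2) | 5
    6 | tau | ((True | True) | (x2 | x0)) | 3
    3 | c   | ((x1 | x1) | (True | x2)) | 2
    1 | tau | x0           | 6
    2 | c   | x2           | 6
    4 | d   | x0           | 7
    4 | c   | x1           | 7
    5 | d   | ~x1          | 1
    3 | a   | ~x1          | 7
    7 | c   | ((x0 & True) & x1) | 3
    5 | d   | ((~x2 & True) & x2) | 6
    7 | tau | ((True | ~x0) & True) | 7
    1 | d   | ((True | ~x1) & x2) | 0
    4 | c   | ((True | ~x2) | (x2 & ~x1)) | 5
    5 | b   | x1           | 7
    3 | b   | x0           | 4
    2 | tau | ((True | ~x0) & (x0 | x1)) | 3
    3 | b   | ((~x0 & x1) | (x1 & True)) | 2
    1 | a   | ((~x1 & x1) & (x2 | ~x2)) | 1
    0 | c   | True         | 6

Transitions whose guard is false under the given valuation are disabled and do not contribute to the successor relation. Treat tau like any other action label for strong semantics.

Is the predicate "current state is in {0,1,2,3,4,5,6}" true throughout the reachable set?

Answer: INVARIANT VIOLATED at state 7

Trace:
Allowed set {0,1,2,3,4,5,6}
Reach set: {0,2,3,4,5,6,7}
  0: ok
  2: ok
  3: ok
  4: ok
  5: ok
  6: ok
  7: outside
reach 7 via c·tau·b·d — violates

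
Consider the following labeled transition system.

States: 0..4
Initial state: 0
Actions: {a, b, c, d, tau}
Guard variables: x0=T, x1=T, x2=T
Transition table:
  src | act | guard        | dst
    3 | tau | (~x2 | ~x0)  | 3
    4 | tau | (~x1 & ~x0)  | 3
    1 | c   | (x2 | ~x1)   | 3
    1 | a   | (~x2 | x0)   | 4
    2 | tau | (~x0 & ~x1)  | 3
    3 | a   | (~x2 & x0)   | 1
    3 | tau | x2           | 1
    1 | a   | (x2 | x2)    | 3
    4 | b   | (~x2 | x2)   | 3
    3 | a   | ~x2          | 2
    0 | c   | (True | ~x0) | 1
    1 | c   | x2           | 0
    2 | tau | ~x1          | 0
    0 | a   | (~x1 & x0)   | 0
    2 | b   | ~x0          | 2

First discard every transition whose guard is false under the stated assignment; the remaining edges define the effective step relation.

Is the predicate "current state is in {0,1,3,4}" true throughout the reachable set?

Allowed set {0,1,3,4}
R = {0,1,3,4}
  0: ok
  1: ok
  3: ok
  4: ok

Answer: INVARIANT HOLDS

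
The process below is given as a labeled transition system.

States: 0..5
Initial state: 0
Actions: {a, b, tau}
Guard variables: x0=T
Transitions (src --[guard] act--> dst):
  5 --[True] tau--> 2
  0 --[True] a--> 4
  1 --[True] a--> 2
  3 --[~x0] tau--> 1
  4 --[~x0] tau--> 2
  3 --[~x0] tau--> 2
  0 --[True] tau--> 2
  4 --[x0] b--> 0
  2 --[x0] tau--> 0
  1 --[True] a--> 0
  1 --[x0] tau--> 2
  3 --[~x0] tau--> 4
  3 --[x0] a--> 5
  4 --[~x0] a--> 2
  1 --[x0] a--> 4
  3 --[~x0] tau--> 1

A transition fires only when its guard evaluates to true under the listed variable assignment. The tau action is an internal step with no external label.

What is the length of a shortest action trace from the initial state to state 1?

Breadth-first toward 1:
  L0 = {0}
  L1 = {2,4}
1 never appears.

Answer: UNREACHABLE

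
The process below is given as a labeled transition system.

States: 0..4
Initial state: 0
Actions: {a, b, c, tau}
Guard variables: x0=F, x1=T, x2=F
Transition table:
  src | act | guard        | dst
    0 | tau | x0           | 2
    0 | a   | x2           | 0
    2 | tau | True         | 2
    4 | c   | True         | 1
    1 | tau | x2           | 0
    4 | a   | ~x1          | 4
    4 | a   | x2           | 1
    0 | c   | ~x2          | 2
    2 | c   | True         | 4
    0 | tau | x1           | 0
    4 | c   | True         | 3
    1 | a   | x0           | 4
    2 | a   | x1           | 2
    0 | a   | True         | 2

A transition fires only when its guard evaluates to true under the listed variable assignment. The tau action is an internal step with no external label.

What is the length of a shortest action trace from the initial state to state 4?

Breadth-first toward 4:
  Layer 0: {0}
  Layer 1: {2}
  Layer 2: {4}
4 enters at depth 2; path a·c

Answer: 2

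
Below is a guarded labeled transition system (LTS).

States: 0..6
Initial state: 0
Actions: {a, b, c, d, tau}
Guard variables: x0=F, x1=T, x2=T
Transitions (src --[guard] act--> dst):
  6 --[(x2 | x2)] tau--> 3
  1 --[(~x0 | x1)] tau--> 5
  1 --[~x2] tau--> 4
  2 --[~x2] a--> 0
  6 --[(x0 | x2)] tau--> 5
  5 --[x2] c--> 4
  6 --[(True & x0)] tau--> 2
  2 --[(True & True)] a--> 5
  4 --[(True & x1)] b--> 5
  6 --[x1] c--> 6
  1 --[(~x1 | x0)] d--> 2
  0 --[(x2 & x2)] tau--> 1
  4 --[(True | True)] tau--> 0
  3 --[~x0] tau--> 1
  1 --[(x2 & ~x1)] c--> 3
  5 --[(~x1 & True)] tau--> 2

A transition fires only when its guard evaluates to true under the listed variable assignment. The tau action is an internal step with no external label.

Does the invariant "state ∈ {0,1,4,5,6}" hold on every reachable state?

Answer: INVARIANT HOLDS

Trace:
Allowed set {0,1,4,5,6}
Reachable = {0,1,4,5}
  0: ok
  1: ok
  4: ok
  5: ok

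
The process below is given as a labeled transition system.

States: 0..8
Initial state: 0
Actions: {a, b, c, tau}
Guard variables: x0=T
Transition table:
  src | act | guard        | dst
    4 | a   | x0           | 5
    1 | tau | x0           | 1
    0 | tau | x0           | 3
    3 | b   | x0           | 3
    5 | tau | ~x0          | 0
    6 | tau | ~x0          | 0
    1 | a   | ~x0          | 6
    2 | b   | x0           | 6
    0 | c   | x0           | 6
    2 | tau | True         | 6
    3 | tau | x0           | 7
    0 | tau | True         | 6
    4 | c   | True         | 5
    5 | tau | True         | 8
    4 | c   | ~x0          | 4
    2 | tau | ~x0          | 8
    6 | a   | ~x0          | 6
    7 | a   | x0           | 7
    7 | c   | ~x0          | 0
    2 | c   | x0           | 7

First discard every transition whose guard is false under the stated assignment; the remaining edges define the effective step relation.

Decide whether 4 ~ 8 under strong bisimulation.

Answer: NOT BISIMILAR

Working:
Compute ~ classes (split until stable):
  round 0: {{0,1,2,3,4,5,6,7,8}}
  round 1: {{0},{1,5},{2},{3},{4},{6,8},{7}}
  round 2: {{0},{1},{2},{3},{4},{5},{6,8},{7}}
8 equivalence class(es) (converged in 3)
4∈{4}, 8∈{6,8}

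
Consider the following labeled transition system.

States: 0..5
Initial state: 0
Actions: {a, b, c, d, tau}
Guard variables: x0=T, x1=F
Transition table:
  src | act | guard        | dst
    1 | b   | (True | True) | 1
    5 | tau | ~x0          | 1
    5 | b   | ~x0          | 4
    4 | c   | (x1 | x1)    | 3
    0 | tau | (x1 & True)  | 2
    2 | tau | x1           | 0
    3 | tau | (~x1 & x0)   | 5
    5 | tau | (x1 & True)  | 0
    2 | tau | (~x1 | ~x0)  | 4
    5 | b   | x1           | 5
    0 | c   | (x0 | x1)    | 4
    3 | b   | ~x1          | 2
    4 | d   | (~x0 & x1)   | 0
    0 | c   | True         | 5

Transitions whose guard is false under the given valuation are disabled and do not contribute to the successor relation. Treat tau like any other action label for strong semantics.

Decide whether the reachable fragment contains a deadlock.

Answer: DEADLOCK at state 4

Trace:
R = {0,4,5}
  0: c→4  c→5  [deg 2]
  4: ∅  [STUCK]
  5: ∅  [STUCK]
witness 4: c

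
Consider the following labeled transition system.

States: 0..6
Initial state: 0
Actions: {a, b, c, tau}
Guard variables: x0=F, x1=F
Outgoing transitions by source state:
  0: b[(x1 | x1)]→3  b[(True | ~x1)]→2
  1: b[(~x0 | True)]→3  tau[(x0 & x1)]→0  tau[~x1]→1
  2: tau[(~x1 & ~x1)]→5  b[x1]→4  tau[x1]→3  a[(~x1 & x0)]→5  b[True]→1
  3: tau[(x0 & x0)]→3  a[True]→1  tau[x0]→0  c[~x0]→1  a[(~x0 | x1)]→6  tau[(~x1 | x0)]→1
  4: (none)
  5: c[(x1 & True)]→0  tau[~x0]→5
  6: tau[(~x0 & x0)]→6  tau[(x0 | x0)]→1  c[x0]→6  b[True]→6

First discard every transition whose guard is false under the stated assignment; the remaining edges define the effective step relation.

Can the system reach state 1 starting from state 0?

After dropping false guards: 11 live edges.
Layer 0: {0}
Layer 1: {2}  now seen {0,2}
Layer 2: {1,5}  now seen {0,1,2,5}
Layer 3: {3}  now seen {0,1,2,3,5}
Layer 4: {6}  now seen {0,1,2,3,5,6}
R = {0,1,2,3,5,6}
witness 1: b·b

Answer: REACHABLE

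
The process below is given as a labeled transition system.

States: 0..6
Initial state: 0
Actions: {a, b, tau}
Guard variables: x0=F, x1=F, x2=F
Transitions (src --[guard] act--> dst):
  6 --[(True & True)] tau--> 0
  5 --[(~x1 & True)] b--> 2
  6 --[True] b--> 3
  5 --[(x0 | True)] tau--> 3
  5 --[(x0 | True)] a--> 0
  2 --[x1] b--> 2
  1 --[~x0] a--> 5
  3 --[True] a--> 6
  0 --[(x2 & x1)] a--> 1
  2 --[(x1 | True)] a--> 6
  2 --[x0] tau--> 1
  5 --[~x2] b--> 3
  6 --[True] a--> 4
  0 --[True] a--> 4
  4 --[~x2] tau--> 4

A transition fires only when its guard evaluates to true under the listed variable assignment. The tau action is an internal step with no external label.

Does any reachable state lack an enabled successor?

Answer: DEADLOCK-FREE

Working:
Reachable = {0,4}
  0: a→4  [deg 1]
  4: tau→4  [deg 1]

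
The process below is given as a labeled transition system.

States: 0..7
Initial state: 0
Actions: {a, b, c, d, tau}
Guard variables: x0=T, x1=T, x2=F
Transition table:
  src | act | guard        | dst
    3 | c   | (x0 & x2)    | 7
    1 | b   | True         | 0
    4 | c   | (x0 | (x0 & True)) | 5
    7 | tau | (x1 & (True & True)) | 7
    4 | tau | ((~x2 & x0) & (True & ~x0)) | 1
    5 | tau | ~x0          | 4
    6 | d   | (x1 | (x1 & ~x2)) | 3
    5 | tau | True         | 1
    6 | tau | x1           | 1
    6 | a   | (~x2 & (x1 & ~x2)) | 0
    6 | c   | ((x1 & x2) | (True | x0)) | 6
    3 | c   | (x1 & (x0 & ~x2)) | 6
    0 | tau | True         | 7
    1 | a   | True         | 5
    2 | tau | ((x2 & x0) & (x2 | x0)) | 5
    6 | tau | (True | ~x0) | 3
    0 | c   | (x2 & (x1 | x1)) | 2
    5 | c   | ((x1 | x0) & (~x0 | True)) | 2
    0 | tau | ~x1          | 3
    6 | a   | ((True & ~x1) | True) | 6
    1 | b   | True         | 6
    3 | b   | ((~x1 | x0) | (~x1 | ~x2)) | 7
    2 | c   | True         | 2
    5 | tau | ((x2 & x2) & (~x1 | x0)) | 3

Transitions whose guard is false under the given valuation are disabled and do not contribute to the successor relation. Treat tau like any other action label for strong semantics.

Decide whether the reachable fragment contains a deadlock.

Answer: DEADLOCK-FREE

Working:
Reach set: {0,7}
  0: tau→7  [1 out]
  7: tau→7  [1 out]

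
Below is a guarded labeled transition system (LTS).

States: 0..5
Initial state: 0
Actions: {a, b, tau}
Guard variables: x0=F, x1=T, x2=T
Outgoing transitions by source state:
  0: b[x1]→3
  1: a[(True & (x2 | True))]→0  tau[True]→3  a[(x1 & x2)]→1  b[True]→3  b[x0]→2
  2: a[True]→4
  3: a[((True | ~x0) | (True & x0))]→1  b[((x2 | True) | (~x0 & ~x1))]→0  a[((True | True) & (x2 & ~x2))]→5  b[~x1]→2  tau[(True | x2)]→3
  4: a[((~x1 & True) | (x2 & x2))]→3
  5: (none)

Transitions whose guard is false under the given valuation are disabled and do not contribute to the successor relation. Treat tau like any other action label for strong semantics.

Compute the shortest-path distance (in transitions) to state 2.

BFS to 2:
  depth 0: {0}
  depth 1: {3}
  depth 2: {1}
2 never appears.

Answer: UNREACHABLE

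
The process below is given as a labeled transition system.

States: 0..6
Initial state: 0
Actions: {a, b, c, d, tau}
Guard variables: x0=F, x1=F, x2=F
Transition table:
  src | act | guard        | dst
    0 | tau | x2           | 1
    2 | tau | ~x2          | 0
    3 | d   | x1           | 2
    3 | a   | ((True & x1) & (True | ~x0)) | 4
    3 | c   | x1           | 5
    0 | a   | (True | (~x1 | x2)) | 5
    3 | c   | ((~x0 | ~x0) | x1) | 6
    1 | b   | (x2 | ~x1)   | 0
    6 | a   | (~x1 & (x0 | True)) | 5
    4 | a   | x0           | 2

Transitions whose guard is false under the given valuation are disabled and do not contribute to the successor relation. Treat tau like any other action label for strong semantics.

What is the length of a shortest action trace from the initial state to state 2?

Layered search for 2:
  depth 0: {0}
  depth 1: {5}
2 never appears.

Answer: UNREACHABLE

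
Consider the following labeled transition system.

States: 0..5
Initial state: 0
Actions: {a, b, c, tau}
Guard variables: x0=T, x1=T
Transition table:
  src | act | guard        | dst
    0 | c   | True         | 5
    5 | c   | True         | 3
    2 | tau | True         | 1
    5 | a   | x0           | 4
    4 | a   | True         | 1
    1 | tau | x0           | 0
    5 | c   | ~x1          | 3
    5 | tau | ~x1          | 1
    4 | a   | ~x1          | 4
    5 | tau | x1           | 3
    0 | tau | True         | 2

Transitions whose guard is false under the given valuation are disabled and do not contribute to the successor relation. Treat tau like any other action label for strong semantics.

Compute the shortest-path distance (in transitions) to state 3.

Answer: 2

Trace:
Breadth-first toward 3:
  L0 = {0}
  L1 = {2,5}
  L2 = {1,3,4}
3 enters at depth 2; path c·c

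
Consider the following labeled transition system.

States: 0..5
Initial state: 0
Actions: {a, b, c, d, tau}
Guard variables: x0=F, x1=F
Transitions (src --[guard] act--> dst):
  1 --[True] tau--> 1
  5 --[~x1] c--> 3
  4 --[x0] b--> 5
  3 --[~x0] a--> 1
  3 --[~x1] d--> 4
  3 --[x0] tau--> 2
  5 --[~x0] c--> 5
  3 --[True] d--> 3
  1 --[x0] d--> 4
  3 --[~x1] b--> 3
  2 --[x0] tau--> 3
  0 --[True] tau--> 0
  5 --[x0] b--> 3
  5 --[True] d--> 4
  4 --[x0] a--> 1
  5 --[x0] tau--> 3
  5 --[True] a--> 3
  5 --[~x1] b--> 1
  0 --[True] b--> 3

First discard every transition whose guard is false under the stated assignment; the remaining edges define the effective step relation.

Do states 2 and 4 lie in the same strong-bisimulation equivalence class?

Answer: BISIMILAR

Analysis:
Bisimulation quotient by refinement:
  round 0: {{0,1,2,3,4,5}}
  round 1: {{0},{1},{2,4},{3},{5}}
5 equivalence class(es) (converged in 2)
2∈{2,4}, 4∈{2,4}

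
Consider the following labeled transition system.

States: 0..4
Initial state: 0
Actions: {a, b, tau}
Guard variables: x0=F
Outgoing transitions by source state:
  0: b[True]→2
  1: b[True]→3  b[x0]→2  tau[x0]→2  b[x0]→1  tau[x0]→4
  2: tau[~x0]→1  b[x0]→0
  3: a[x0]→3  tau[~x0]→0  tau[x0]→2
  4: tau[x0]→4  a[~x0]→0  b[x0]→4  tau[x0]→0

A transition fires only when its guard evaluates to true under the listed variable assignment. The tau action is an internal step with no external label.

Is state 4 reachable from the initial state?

Guard filter leaves 5 enabled edge(s).
depth 0: {0}
depth 1: {2}  total {0,2}
depth 2: {1}  total {0,1,2}
depth 3: {3}  total {0,1,2,3}
Reach set: {0,1,2,3}

Answer: UNREACHABLE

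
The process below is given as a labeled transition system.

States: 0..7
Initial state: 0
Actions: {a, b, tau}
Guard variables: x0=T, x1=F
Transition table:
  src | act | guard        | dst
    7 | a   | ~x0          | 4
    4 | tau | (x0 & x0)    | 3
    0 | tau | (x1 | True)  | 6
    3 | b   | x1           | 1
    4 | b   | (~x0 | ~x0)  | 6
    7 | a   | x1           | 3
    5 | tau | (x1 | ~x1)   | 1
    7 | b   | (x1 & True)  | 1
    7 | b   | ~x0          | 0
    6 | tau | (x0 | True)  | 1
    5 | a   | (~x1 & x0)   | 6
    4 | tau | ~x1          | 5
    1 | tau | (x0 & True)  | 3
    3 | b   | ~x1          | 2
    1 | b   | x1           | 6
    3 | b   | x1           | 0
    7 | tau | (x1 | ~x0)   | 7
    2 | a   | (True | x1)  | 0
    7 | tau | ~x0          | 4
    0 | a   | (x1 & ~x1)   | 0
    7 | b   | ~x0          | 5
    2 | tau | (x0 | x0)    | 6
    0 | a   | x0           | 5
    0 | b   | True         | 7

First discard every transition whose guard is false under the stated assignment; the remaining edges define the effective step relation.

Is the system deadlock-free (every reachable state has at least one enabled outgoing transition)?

Answer: DEADLOCK at state 7

Analysis:
R = {0,1,2,3,5,6,7}
  0: a→5  b→7  tau→6  [3 exit(s)]
  1: tau→3  [1 exit(s)]
  2: a→0  tau→6  [2 exit(s)]
  3: b→2  [1 exit(s)]
  5: a→6  tau→1  [2 exit(s)]
  6: tau→1  [1 exit(s)]
  7: ∅  [no exit]
Path to 7: b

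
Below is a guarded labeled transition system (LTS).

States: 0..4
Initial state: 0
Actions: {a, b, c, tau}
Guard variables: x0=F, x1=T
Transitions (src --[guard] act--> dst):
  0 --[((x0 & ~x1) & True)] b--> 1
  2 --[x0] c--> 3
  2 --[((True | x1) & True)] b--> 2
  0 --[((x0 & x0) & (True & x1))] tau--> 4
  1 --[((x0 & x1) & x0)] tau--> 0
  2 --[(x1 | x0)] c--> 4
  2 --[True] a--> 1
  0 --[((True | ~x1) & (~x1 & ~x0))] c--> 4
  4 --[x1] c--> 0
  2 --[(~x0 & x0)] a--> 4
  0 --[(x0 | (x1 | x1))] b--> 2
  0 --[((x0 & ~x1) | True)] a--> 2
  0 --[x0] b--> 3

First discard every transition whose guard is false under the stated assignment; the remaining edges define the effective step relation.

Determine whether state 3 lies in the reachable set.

Answer: UNREACHABLE

Working:
Guard filter leaves 6 enabled edge(s).
L0 = {0}
L1 = {2}  cumulative {0,2}
L2 = {1,4}  cumulative {0,1,2,4}
Reachable = {0,1,2,4}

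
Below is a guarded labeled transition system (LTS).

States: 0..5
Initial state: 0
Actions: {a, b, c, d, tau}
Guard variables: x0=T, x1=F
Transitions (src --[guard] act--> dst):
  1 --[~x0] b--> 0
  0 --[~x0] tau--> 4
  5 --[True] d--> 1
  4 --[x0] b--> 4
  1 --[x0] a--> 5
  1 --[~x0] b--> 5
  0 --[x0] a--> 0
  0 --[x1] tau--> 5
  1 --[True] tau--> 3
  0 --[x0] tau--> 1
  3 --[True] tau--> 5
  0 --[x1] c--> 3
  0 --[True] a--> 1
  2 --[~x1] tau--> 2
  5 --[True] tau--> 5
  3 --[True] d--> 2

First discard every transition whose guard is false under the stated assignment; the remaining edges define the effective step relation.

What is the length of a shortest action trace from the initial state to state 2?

BFS to 2:
  depth 0: {0}
  depth 1: {1}
  depth 2: {3,5}
  depth 3: {2}
2 enters at depth 3; path a·tau·d

Answer: 3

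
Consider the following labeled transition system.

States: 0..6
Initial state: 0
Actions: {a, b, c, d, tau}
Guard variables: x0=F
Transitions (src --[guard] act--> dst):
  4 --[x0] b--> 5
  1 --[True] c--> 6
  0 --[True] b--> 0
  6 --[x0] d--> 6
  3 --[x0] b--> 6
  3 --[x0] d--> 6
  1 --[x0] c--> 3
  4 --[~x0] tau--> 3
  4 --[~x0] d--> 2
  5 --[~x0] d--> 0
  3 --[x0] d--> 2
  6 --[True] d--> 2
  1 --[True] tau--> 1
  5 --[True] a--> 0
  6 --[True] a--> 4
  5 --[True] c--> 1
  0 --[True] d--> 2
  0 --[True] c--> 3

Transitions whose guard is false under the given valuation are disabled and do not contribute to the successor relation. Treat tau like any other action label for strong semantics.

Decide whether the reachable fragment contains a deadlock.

Answer: DEADLOCK at state 2

Working:
Reachable = {0,2,3}
  0: b→0  c→3  d→2  [deg 3]
  2: ∅  [deadlock]
  3: ∅  [deadlock]
trace reaching 2: d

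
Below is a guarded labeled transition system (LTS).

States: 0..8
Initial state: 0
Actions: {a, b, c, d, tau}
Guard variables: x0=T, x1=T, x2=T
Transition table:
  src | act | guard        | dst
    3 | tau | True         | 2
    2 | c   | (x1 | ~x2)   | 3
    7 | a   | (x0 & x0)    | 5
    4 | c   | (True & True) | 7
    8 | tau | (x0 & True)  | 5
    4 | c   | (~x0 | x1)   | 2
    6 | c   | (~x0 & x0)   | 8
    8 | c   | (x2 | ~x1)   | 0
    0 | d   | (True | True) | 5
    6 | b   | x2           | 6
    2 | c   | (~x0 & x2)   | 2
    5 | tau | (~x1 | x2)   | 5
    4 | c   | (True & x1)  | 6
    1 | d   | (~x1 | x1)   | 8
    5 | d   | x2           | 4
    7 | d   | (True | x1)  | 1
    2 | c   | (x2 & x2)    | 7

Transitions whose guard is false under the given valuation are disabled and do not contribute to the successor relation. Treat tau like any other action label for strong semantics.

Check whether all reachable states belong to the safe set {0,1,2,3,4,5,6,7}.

Inv-set: {0,1,2,3,4,5,6,7}
Reach set: {0,1,2,3,4,5,6,7,8}
  0: ✓
  1: ✓
  2: ✓
  3: ✓
  4: ✓
  5: ✓
  6: ✓
  7: ✓
  8: outside
witness against invariant: d·d·c·d·d → 8

Answer: INVARIANT VIOLATED at state 8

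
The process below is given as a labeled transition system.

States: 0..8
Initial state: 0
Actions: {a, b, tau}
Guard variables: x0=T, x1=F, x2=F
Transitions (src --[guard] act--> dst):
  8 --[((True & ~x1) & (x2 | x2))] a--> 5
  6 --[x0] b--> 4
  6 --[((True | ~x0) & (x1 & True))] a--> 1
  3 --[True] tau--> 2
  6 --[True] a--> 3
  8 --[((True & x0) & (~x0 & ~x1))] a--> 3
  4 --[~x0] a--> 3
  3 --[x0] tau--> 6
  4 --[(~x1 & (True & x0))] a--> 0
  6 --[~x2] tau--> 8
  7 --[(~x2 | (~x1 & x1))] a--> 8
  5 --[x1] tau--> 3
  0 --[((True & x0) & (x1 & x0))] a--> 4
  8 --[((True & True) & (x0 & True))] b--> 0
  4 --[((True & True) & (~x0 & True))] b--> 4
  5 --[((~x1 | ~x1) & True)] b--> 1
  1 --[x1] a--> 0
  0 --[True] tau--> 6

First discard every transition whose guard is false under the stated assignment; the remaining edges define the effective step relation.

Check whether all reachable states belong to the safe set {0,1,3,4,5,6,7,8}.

Answer: INVARIANT VIOLATED at state 2

Trace:
Safe = {0,1,3,4,5,6,7,8}
Reachable = {0,2,3,4,6,8}
  0: safe
  2: VIOLATES
  3: safe
  4: safe
  6: safe
  8: safe
reach 2 via tau·a·tau — violates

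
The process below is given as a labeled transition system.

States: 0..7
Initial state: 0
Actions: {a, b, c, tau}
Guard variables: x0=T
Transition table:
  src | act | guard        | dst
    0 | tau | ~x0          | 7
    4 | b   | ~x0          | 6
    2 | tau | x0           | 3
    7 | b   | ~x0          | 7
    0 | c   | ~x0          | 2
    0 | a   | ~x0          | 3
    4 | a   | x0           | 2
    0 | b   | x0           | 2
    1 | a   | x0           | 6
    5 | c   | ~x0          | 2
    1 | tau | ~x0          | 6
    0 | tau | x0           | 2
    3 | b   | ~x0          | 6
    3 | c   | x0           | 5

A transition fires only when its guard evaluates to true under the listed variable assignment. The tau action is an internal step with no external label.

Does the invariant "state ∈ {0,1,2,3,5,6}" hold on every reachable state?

Allowed set {0,1,2,3,5,6}
Reachable = {0,2,3,5}
  0: ok
  2: ok
  3: ok
  5: ok

Answer: INVARIANT HOLDS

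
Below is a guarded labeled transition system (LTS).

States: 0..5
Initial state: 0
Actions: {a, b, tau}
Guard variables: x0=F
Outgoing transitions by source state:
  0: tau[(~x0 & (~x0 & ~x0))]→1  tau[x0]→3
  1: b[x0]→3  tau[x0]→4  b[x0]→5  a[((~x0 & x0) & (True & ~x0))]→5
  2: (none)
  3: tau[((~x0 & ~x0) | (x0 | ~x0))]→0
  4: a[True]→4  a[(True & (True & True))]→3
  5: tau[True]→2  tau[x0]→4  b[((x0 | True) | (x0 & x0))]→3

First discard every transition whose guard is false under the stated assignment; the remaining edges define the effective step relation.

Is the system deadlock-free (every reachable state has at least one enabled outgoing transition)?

Answer: DEADLOCK at state 1

Working:
Reachable = {0,1}
  0: tau→1  [deg 1]
  1: ∅  [STUCK]
trace reaching 1: tau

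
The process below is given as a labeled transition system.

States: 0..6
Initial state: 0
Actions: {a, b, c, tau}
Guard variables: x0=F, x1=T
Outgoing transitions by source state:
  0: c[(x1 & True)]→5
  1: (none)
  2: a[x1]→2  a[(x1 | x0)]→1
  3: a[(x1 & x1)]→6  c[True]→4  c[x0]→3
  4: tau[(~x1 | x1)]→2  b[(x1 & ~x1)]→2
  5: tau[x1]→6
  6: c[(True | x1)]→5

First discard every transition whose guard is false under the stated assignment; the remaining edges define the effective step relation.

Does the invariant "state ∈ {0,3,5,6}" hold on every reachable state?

Allowed set {0,3,5,6}
R = {0,5,6}
  0: safe
  5: safe
  6: safe

Answer: INVARIANT HOLDS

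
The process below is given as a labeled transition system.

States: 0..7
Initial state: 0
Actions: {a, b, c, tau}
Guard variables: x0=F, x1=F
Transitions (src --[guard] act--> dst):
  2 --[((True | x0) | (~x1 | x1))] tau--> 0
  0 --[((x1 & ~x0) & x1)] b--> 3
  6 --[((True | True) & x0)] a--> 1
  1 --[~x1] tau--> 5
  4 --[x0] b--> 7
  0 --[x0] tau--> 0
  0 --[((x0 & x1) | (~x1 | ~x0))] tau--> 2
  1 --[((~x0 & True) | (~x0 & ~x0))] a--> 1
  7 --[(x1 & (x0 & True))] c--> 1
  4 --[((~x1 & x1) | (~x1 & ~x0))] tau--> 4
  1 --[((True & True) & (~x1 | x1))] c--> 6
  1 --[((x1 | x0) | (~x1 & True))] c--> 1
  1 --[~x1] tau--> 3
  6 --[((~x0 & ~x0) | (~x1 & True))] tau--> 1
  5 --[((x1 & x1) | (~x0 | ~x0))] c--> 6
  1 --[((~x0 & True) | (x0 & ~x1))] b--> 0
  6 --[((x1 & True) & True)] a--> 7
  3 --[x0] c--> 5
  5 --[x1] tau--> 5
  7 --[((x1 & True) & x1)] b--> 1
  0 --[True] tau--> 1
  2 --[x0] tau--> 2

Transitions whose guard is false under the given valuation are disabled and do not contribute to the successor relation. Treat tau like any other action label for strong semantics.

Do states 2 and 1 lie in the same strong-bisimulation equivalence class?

Bisimulation quotient by refinement:
  round 0: {{0,1,2,3,4,5,6,7}}
  round 1: {{0,2,4,6},{1},{3,7},{5}}
  round 2: {{0},{1},{2,4},{3,7},{5},{6}}
  round 3: {{0},{1},{2},{3,7},{4},{5},{6}}
Fixed point at round 4; 7 class(es).
class of 2: {2}; class of 1: {1}

Answer: NOT BISIMILAR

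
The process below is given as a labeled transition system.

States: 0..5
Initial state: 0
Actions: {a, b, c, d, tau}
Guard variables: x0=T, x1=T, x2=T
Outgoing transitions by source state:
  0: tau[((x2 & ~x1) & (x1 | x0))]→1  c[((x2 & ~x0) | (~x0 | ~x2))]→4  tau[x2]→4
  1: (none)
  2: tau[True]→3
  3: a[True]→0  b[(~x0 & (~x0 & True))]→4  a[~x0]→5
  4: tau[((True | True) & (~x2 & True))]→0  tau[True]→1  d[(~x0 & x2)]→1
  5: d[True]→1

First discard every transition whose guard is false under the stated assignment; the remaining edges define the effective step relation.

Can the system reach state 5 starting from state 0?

Guard filter leaves 5 enabled edge(s).
L0 = {0}
L1 = {4}  now seen {0,4}
L2 = {1}  now seen {0,1,4}
R = {0,1,4}

Answer: UNREACHABLE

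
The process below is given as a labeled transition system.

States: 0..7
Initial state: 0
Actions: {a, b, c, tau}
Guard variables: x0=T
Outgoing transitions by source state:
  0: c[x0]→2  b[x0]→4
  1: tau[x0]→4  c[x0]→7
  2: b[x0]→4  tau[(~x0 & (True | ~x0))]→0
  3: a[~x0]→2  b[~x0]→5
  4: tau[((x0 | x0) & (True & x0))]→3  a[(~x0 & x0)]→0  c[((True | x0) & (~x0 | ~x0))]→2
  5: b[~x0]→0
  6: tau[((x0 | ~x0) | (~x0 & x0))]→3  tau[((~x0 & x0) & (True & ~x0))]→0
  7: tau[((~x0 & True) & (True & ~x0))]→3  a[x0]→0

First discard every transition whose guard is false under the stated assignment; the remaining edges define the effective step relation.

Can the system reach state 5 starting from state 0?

Answer: UNREACHABLE

Working:
Guard filter leaves 8 enabled edge(s).
depth 0: {0}
depth 1: {2,4}  cumulative {0,2,4}
depth 2: {3}  cumulative {0,2,3,4}
Reachable = {0,2,3,4}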